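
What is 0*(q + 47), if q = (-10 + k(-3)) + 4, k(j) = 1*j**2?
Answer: 0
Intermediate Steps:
k(j) = j**2
q = 3 (q = (-10 + (-3)**2) + 4 = (-10 + 9) + 4 = -1 + 4 = 3)
0*(q + 47) = 0*(3 + 47) = 0*50 = 0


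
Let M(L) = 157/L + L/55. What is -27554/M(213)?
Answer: -7017285/1174 ≈ -5977.2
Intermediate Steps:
M(L) = 157/L + L/55 (M(L) = 157/L + L*(1/55) = 157/L + L/55)
-27554/M(213) = -27554/(157/213 + (1/55)*213) = -27554/(157*(1/213) + 213/55) = -27554/(157/213 + 213/55) = -27554/54004/11715 = -27554*11715/54004 = -7017285/1174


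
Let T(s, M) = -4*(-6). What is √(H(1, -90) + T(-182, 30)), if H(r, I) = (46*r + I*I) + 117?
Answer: √8287 ≈ 91.033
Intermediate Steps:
T(s, M) = 24
H(r, I) = 117 + I² + 46*r (H(r, I) = (46*r + I²) + 117 = (I² + 46*r) + 117 = 117 + I² + 46*r)
√(H(1, -90) + T(-182, 30)) = √((117 + (-90)² + 46*1) + 24) = √((117 + 8100 + 46) + 24) = √(8263 + 24) = √8287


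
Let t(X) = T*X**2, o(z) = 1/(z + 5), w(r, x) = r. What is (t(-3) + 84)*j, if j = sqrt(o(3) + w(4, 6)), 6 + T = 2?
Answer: 12*sqrt(66) ≈ 97.489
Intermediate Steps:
T = -4 (T = -6 + 2 = -4)
o(z) = 1/(5 + z)
j = sqrt(66)/4 (j = sqrt(1/(5 + 3) + 4) = sqrt(1/8 + 4) = sqrt(33/8) = sqrt(66)/4 ≈ 2.0310)
t(X) = -4*X**2
(t(-3) + 84)*j = (-4*(-3)**2 + 84)*(sqrt(66)/4) = (-4*9 + 84)*(sqrt(66)/4) = (-36 + 84)*(sqrt(66)/4) = 48*(sqrt(66)/4) = 12*sqrt(66)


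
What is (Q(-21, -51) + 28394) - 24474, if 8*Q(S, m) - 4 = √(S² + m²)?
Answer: 7841/2 + 39*√2/8 ≈ 3927.4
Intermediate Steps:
Q(S, m) = ½ + √(S² + m²)/8
(Q(-21, -51) + 28394) - 24474 = ((½ + √((-21)² + (-51)²)/8) + 28394) - 24474 = ((½ + √(441 + 2601)/8) + 28394) - 24474 = ((½ + √3042/8) + 28394) - 24474 = ((½ + (39*√2)/8) + 28394) - 24474 = ((½ + 39*√2/8) + 28394) - 24474 = (56789/2 + 39*√2/8) - 24474 = 7841/2 + 39*√2/8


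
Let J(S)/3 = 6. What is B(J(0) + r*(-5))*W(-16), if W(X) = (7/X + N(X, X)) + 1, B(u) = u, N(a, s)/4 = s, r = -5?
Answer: -43645/16 ≈ -2727.8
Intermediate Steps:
N(a, s) = 4*s
J(S) = 18 (J(S) = 3*6 = 18)
W(X) = 1 + 4*X + 7/X (W(X) = (7/X + 4*X) + 1 = (4*X + 7/X) + 1 = 1 + 4*X + 7/X)
B(J(0) + r*(-5))*W(-16) = (18 - 5*(-5))*(1 + 4*(-16) + 7/(-16)) = (18 + 25)*(1 - 64 + 7*(-1/16)) = 43*(1 - 64 - 7/16) = 43*(-1015/16) = -43645/16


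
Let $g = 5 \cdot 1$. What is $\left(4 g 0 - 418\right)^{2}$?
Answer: $174724$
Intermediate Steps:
$g = 5$
$\left(4 g 0 - 418\right)^{2} = \left(4 \cdot 5 \cdot 0 - 418\right)^{2} = \left(20 \cdot 0 - 418\right)^{2} = \left(0 - 418\right)^{2} = \left(-418\right)^{2} = 174724$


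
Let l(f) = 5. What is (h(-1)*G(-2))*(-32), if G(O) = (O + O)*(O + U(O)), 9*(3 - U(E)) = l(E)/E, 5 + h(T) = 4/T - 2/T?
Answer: -10304/9 ≈ -1144.9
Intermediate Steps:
h(T) = -5 + 2/T (h(T) = -5 + (4/T - 2/T) = -5 + 2/T)
U(E) = 3 - 5/(9*E)
G(O) = 2*O*(3 + O - 5/(9*O)) (G(O) = (O + O)*(O + (3 - 5/(9*O))) = (2*O)*(3 + O - 5/(9*O)) = 2*O*(3 + O - 5/(9*O)))
(h(-1)*G(-2))*(-32) = ((-5 + 2/(-1))*(-10/9 + 2*(-2)² + 6*(-2)))*(-32) = ((-5 + 2*(-1))*(-10/9 + 2*4 - 12))*(-32) = ((-5 - 2)*(-10/9 + 8 - 12))*(-32) = -7*(-46/9)*(-32) = (322/9)*(-32) = -10304/9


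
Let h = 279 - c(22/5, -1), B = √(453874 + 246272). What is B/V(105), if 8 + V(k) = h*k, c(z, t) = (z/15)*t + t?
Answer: 5*√77794/49038 ≈ 0.028439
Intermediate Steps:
B = 3*√77794 (B = √700146 = 3*√77794 ≈ 836.75)
c(z, t) = t + t*z/15 (c(z, t) = (z/15)*t + t = t*z/15 + t = t + t*z/15)
h = 21022/75 (h = 279 - (-1)*(15 + 22/5)/15 = 279 - (-1)*97/(15*5) = 279 - 1*(-97/75) = 279 + 97/75 = 21022/75 ≈ 280.29)
V(k) = -8 + 21022*k/75
B/V(105) = (3*√77794)/(-8 + (21022/75)*105) = (3*√77794)/(-8 + 147154/5) = (3*√77794)/(147114/5) = (3*√77794)*(5/147114) = 5*√77794/49038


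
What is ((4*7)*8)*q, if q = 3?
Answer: 672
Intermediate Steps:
((4*7)*8)*q = ((4*7)*8)*3 = (28*8)*3 = 224*3 = 672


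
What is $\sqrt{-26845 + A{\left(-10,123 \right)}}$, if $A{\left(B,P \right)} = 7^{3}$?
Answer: $i \sqrt{26502} \approx 162.79 i$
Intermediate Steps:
$A{\left(B,P \right)} = 343$
$\sqrt{-26845 + A{\left(-10,123 \right)}} = \sqrt{-26845 + 343} = \sqrt{-26502} = i \sqrt{26502}$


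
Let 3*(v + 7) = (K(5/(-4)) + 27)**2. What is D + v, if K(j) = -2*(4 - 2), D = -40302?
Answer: -120398/3 ≈ -40133.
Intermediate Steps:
K(j) = -4 (K(j) = -2*2 = -4)
v = 508/3 (v = -7 + (-4 + 27)**2/3 = -7 + (1/3)*23**2 = -7 + (1/3)*529 = -7 + 529/3 = 508/3 ≈ 169.33)
D + v = -40302 + 508/3 = -120398/3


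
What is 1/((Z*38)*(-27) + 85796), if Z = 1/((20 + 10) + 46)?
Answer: 2/171565 ≈ 1.1657e-5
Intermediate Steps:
Z = 1/76 (Z = 1/(30 + 46) = 1/76 ≈ 0.013158)
1/((Z*38)*(-27) + 85796) = 1/(((1/76)*38)*(-27) + 85796) = 1/((½)*(-27) + 85796) = 1/(-27/2 + 85796) = 1/(171565/2) = 2/171565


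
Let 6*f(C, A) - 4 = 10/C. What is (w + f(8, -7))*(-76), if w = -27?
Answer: 3971/2 ≈ 1985.5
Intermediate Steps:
f(C, A) = ⅔ + 5/(3*C) (f(C, A) = ⅔ + (10/C)/6 = ⅔ + 5/(3*C))
(w + f(8, -7))*(-76) = (-27 + (⅓)*(5 + 2*8)/8)*(-76) = (-27 + (⅓)*(⅛)*(5 + 16))*(-76) = (-27 + (⅓)*(⅛)*21)*(-76) = (-27 + 7/8)*(-76) = -209/8*(-76) = 3971/2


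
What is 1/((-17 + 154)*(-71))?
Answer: -1/9727 ≈ -0.00010281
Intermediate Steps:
1/((-17 + 154)*(-71)) = 1/(137*(-71)) = 1/(-9727) = -1/9727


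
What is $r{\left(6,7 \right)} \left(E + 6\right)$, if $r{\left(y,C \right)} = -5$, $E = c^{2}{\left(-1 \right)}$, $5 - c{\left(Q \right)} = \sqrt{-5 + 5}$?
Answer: $-155$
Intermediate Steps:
$c{\left(Q \right)} = 5$ ($c{\left(Q \right)} = 5 - \sqrt{-5 + 5} = 5 - \sqrt{0} = 5 - 0 = 5 + 0 = 5$)
$E = 25$ ($E = 5^{2} = 25$)
$r{\left(6,7 \right)} \left(E + 6\right) = - 5 \left(25 + 6\right) = \left(-5\right) 31 = -155$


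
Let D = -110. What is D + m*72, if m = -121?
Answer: -8822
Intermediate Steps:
D + m*72 = -110 - 121*72 = -110 - 8712 = -8822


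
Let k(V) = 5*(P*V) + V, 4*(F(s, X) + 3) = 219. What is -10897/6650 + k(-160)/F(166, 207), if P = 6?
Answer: -134191679/1376550 ≈ -97.484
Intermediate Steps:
F(s, X) = 207/4 (F(s, X) = -3 + (1/4)*219 = -3 + 219/4 = 207/4)
k(V) = 31*V (k(V) = 5*(6*V) + V = 30*V + V = 31*V)
-10897/6650 + k(-160)/F(166, 207) = -10897/6650 + (31*(-160))/(207/4) = -10897*1/6650 - 4960*4/207 = -10897/6650 - 19840/207 = -134191679/1376550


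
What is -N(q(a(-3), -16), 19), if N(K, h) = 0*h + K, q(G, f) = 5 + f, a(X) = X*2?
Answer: 11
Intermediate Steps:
a(X) = 2*X
N(K, h) = K (N(K, h) = 0 + K = K)
-N(q(a(-3), -16), 19) = -(5 - 16) = -1*(-11) = 11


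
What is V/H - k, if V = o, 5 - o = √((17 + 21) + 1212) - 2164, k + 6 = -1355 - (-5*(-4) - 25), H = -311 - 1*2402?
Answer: 3676659/2713 + 25*√2/2713 ≈ 1355.2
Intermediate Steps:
H = -2713 (H = -311 - 2402 = -2713)
k = -1356 (k = -6 + (-1355 - (-5*(-4) - 25)) = -6 + (-1355 - (20 - 25)) = -6 + (-1355 - 1*(-5)) = -6 + (-1355 + 5) = -6 - 1350 = -1356)
o = 2169 - 25*√2 (o = 5 - (√((17 + 21) + 1212) - 2164) = 5 - (√(38 + 1212) - 2164) = 5 - (√1250 - 2164) = 5 - (25*√2 - 2164) = 5 - (-2164 + 25*√2) = 5 + (2164 - 25*√2) = 2169 - 25*√2 ≈ 2133.6)
V = 2169 - 25*√2 ≈ 2133.6
V/H - k = (2169 - 25*√2)/(-2713) - 1*(-1356) = (2169 - 25*√2)*(-1/2713) + 1356 = (-2169/2713 + 25*√2/2713) + 1356 = 3676659/2713 + 25*√2/2713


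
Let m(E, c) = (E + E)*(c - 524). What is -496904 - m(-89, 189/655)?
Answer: -386531638/655 ≈ -5.9013e+5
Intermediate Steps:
m(E, c) = 2*E*(-524 + c) (m(E, c) = (2*E)*(-524 + c) = 2*E*(-524 + c))
-496904 - m(-89, 189/655) = -496904 - 2*(-89)*(-524 + 189/655) = -496904 - 2*(-89)*(-343031)/655 = -496904 - 1*61059518/655 = -496904 - 61059518/655 = -386531638/655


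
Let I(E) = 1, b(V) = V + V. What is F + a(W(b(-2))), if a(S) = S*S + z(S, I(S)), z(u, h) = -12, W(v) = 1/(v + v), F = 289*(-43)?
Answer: -796095/64 ≈ -12439.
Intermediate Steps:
b(V) = 2*V
F = -12427
W(v) = 1/(2*v)
a(S) = -12 + S² (a(S) = S*S - 12 = S² - 12 = -12 + S²)
F + a(W(b(-2))) = -12427 + (-12 + (1/(2*((2*(-2)))))²) = -12427 + (-12 + ((½)/(-4))²) = -12427 + (-12 + ((½)*(-¼))²) = -12427 + (-12 + (-⅛)²) = -12427 + (-12 + 1/64) = -12427 - 767/64 = -796095/64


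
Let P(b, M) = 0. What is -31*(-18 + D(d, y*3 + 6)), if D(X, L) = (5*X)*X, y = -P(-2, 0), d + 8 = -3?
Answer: -18197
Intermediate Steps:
d = -11 (d = -8 - 3 = -11)
y = 0 (y = -1*0 = 0)
D(X, L) = 5*X²
-31*(-18 + D(d, y*3 + 6)) = -31*(-18 + 5*(-11)²) = -31*(-18 + 5*121) = -31*(-18 + 605) = -31*587 = -18197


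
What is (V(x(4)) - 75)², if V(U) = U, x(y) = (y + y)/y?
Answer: 5329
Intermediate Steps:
x(y) = 2 (x(y) = (2*y)/y = 2)
(V(x(4)) - 75)² = (2 - 75)² = (-73)² = 5329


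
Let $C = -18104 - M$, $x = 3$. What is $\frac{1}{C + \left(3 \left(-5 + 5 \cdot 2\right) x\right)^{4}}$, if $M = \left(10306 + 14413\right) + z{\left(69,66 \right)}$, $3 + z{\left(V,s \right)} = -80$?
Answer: $\frac{1}{4057885} \approx 2.4643 \cdot 10^{-7}$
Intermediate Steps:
$z{\left(V,s \right)} = -83$ ($z{\left(V,s \right)} = -3 - 80 = -83$)
$M = 24636$ ($M = \left(10306 + 14413\right) - 83 = 24719 - 83 = 24636$)
$C = -42740$ ($C = -18104 - 24636 = -42740$)
$\frac{1}{C + \left(3 \left(-5 + 5 \cdot 2\right) x\right)^{4}} = \frac{1}{-42740 + \left(3 \left(-5 + 5 \cdot 2\right) 3\right)^{4}} = \frac{1}{-42740 + \left(3 \left(-5 + 10\right) 3\right)^{4}} = \frac{1}{-42740 + \left(3 \cdot 5 \cdot 3\right)^{4}} = \frac{1}{-42740 + \left(15 \cdot 3\right)^{4}} = \frac{1}{-42740 + 45^{4}} = \frac{1}{-42740 + 4100625} = \frac{1}{4057885}$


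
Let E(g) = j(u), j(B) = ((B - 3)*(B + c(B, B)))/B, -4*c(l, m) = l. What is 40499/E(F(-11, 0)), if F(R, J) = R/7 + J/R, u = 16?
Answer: 161996/39 ≈ 4153.7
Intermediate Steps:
c(l, m) = -l/4
F(R, J) = R/7 + J/R (F(R, J) = R*(⅐) + J/R = R/7 + J/R)
j(B) = -9/4 + 3*B/4 (j(B) = ((B - 3)*(B - B/4))/B = ((-3 + B)*(3*B/4))/B = (3*B*(-3 + B)/4)/B = -9/4 + 3*B/4)
E(g) = 39/4 (E(g) = -9/4 + (¾)*16 = -9/4 + 12 = 39/4)
40499/E(F(-11, 0)) = 40499/(39/4) = 40499*(4/39) = 161996/39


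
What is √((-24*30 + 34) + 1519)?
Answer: 7*√17 ≈ 28.862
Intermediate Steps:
√((-24*30 + 34) + 1519) = √((-720 + 34) + 1519) = √(-686 + 1519) = √833 = 7*√17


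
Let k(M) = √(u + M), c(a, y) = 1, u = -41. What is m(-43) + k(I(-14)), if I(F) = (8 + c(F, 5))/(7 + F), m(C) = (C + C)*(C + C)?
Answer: 7396 + 2*I*√518/7 ≈ 7396.0 + 6.5027*I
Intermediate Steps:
m(C) = 4*C² (m(C) = (2*C)*(2*C) = 4*C²)
I(F) = 9/(7 + F) (I(F) = (8 + 1)/(7 + F) = 9/(7 + F))
k(M) = √(-41 + M)
m(-43) + k(I(-14)) = 4*(-43)² + √(-41 + 9/(7 - 14)) = 4*1849 + √(-41 + 9/(-7)) = 7396 + √(-41 + 9*(-⅐)) = 7396 + √(-41 - 9/7) = 7396 + √(-296/7) = 7396 + 2*I*√518/7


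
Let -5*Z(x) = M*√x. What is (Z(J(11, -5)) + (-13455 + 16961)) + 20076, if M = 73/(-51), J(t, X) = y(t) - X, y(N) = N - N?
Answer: 23582 + 73*√5/255 ≈ 23583.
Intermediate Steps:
y(N) = 0
J(t, X) = -X (J(t, X) = 0 - X = -X)
M = -73/51 (M = 73*(-1/51) = -73/51 ≈ -1.4314)
Z(x) = 73*√x/255 (Z(x) = -(-73)*√x/255 = 73*√x/255)
(Z(J(11, -5)) + (-13455 + 16961)) + 20076 = (73*√(-1*(-5))/255 + (-13455 + 16961)) + 20076 = (73*√5/255 + 3506) + 20076 = (3506 + 73*√5/255) + 20076 = 23582 + 73*√5/255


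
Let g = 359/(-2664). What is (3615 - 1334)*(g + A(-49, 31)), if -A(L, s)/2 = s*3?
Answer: -1131063503/2664 ≈ -4.2457e+5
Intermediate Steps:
g = -359/2664 (g = 359*(-1/2664) = -359/2664 ≈ -0.13476)
A(L, s) = -6*s (A(L, s) = -2*s*3 = -6*s)
(3615 - 1334)*(g + A(-49, 31)) = (3615 - 1334)*(-359/2664 - 6*31) = 2281*(-359/2664 - 186) = 2281*(-495863/2664) = -1131063503/2664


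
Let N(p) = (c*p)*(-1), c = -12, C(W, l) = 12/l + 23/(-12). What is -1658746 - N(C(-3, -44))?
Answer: -18245917/11 ≈ -1.6587e+6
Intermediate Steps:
C(W, l) = -23/12 + 12/l (C(W, l) = 12/l + 23*(-1/12) = 12/l - 23/12 = -23/12 + 12/l)
N(p) = 12*p (N(p) = -12*p*(-1) = 12*p)
-1658746 - N(C(-3, -44)) = -1658746 - 12*(-23/12 + 12/(-44)) = -1658746 - 12*(-23/12 + 12*(-1/44)) = -1658746 - 12*(-23/12 - 3/11) = -1658746 - 12*(-289)/132 = -1658746 - 1*(-289/11) = -1658746 + 289/11 = -18245917/11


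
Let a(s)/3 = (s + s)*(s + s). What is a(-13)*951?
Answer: 1928628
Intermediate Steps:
a(s) = 12*s² (a(s) = 3*((s + s)*(s + s)) = 3*((2*s)*(2*s)) = 3*(4*s²) = 12*s²)
a(-13)*951 = (12*(-13)²)*951 = (12*169)*951 = 2028*951 = 1928628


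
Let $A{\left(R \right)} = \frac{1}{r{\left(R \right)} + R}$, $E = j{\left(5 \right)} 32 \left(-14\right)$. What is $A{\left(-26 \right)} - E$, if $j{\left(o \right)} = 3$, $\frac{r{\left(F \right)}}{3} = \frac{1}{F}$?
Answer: $\frac{912550}{679} \approx 1344.0$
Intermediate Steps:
$r{\left(F \right)} = \frac{3}{F}$
$E = -1344$ ($E = 3 \cdot 32 \left(-14\right) = 96 \left(-14\right) = -1344$)
$A{\left(R \right)} = \frac{1}{R + \frac{3}{R}}$ ($A{\left(R \right)} = \frac{1}{\frac{3}{R} + R} = \frac{1}{R + \frac{3}{R}}$)
$A{\left(-26 \right)} - E = - \frac{26}{3 + \left(-26\right)^{2}} - -1344 = - \frac{26}{3 + 676} + 1344 = - \frac{26}{679} + 1344 = \frac{912550}{679}$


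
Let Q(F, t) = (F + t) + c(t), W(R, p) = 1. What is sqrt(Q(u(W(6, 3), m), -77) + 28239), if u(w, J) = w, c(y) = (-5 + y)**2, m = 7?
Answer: sqrt(34887) ≈ 186.78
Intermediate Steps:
Q(F, t) = F + t + (-5 + t)**2 (Q(F, t) = (F + t) + (-5 + t)**2 = F + t + (-5 + t)**2)
sqrt(Q(u(W(6, 3), m), -77) + 28239) = sqrt((1 - 77 + (-5 - 77)**2) + 28239) = sqrt((1 - 77 + (-82)**2) + 28239) = sqrt((1 - 77 + 6724) + 28239) = sqrt(6648 + 28239) = sqrt(34887)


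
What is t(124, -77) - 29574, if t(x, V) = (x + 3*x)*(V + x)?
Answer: -6262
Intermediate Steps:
t(x, V) = 4*x*(V + x) (t(x, V) = (4*x)*(V + x) = 4*x*(V + x))
t(124, -77) - 29574 = 4*124*(-77 + 124) - 29574 = 4*124*47 - 29574 = 23312 - 29574 = -6262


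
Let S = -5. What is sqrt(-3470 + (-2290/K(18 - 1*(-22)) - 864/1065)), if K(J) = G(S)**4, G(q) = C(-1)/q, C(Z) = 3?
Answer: 4*I*sqrt(13487713090)/3195 ≈ 145.4*I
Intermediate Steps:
G(q) = 3/q
K(J) = 81/625 (K(J) = (3/(-5))**4 = (3*(-1/5))**4 = (-3/5)**4 = 81/625)
sqrt(-3470 + (-2290/K(18 - 1*(-22)) - 864/1065)) = sqrt(-3470 + (-2290/81/625 - 864/1065)) = sqrt(-3470 + (-2290*625/81 - 864*1/1065)) = sqrt(-3470 + (-1431250/81 - 288/355)) = sqrt(-3470 - 508117078/28755) = sqrt(-607896928/28755) = 4*I*sqrt(13487713090)/3195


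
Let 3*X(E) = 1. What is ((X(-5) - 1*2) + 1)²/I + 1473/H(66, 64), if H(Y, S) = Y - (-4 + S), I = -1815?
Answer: 8020477/32670 ≈ 245.50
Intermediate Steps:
X(E) = ⅓ (X(E) = (⅓)*1 = ⅓)
H(Y, S) = 4 + Y - S (H(Y, S) = Y + (4 - S) = 4 + Y - S)
((X(-5) - 1*2) + 1)²/I + 1473/H(66, 64) = ((⅓ - 1*2) + 1)²/(-1815) + 1473/(4 + 66 - 1*64) = ((⅓ - 2) + 1)²*(-1/1815) + 1473/(4 + 66 - 64) = (-5/3 + 1)²*(-1/1815) + 1473/6 = (-⅔)²*(-1/1815) + 1473*(⅙) = (4/9)*(-1/1815) + 491/2 = -4/16335 + 491/2 = 8020477/32670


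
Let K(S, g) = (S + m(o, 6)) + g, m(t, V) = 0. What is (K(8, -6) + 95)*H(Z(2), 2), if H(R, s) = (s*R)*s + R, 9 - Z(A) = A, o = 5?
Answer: 3395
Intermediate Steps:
Z(A) = 9 - A
H(R, s) = R + R*s² (H(R, s) = (R*s)*s + R = R*s² + R = R + R*s²)
K(S, g) = S + g (K(S, g) = (S + 0) + g = S + g)
(K(8, -6) + 95)*H(Z(2), 2) = ((8 - 6) + 95)*((9 - 1*2)*(1 + 2²)) = (2 + 95)*((9 - 2)*(1 + 4)) = 97*(7*5) = 97*35 = 3395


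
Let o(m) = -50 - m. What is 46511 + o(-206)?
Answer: 46667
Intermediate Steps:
46511 + o(-206) = 46511 + (-50 - 1*(-206)) = 46511 + (-50 + 206) = 46511 + 156 = 46667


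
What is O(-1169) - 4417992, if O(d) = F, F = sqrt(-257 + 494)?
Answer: -4417992 + sqrt(237) ≈ -4.4180e+6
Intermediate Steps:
F = sqrt(237) ≈ 15.395
O(d) = sqrt(237)
O(-1169) - 4417992 = sqrt(237) - 4417992 = -4417992 + sqrt(237)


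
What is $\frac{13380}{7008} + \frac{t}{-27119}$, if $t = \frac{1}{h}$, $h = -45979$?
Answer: $\frac{1390298519199}{728192228584} \approx 1.9092$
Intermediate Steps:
$t = - \frac{1}{45979}$ ($t = \frac{1}{-45979} = - \frac{1}{45979} \approx -2.1749 \cdot 10^{-5}$)
$\frac{13380}{7008} + \frac{t}{-27119} = \frac{13380}{7008} - \frac{1}{45979 \left(-27119\right)} = 13380 \cdot \frac{1}{7008} - - \frac{1}{1246904501} = \frac{1115}{584} + \frac{1}{1246904501} = \frac{1390298519199}{728192228584}$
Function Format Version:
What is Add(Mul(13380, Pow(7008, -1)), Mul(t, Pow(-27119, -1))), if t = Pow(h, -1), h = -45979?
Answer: Rational(1390298519199, 728192228584) ≈ 1.9092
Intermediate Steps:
t = Rational(-1, 45979) (t = Pow(-45979, -1) = Rational(-1, 45979) ≈ -2.1749e-5)
Add(Mul(13380, Pow(7008, -1)), Mul(t, Pow(-27119, -1))) = Add(Mul(13380, Pow(7008, -1)), Mul(Rational(-1, 45979), Pow(-27119, -1))) = Add(Mul(13380, Rational(1, 7008)), Mul(Rational(-1, 45979), Rational(-1, 27119))) = Add(Rational(1115, 584), Rational(1, 1246904501)) = Rational(1390298519199, 728192228584)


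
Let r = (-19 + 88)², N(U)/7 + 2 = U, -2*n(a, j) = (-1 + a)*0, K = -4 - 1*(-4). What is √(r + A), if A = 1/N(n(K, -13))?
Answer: √933142/14 ≈ 69.000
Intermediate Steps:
K = 0 (K = -4 + 4 = 0)
n(a, j) = 0 (n(a, j) = -(-1 + a)*0/2 = -½*0 = 0)
N(U) = -14 + 7*U
r = 4761 (r = 69² = 4761)
A = -1/14 (A = 1/(-14 + 7*0) = 1/(-14 + 0) = 1/(-14) = -1/14 ≈ -0.071429)
√(r + A) = √(4761 - 1/14) = √(66653/14) = √933142/14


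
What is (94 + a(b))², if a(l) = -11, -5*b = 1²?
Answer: 6889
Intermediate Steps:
b = -⅕ (b = -⅕*1² = -⅕*1 = -⅕ ≈ -0.20000)
(94 + a(b))² = (94 - 11)² = 83² = 6889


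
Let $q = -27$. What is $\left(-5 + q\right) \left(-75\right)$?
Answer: $2400$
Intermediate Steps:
$\left(-5 + q\right) \left(-75\right) = \left(-5 - 27\right) \left(-75\right) = \left(-32\right) \left(-75\right) = 2400$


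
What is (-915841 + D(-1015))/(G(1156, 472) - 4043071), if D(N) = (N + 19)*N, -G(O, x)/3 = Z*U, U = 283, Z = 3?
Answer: -95099/4045618 ≈ -0.023507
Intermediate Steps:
G(O, x) = -2547 (G(O, x) = -9*283 = -3*849 = -2547)
D(N) = N*(19 + N) (D(N) = (19 + N)*N = N*(19 + N))
(-915841 + D(-1015))/(G(1156, 472) - 4043071) = (-915841 - 1015*(19 - 1015))/(-2547 - 4043071) = (-915841 - 1015*(-996))/(-4045618) = (-915841 + 1010940)*(-1/4045618) = 95099*(-1/4045618) = -95099/4045618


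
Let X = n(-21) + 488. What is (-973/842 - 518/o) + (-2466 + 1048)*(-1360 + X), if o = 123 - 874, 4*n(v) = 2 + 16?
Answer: 777853084763/632342 ≈ 1.2301e+6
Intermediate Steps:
n(v) = 9/2 (n(v) = (2 + 16)/4 = (1/4)*18 = 9/2)
o = -751
X = 985/2 (X = 9/2 + 488 = 985/2 ≈ 492.50)
(-973/842 - 518/o) + (-2466 + 1048)*(-1360 + X) = (-973/842 - 518/(-751)) + (-2466 + 1048)*(-1360 + 985/2) = (-973*1/842 - 518*(-1/751)) - 1418*(-1735/2) = (-973/842 + 518/751) + 1230115 = -294567/632342 + 1230115 = 777853084763/632342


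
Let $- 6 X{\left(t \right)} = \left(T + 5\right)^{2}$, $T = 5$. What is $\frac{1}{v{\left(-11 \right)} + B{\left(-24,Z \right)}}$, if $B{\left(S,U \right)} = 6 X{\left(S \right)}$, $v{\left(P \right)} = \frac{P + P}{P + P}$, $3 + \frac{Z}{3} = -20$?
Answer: $- \frac{1}{99} \approx -0.010101$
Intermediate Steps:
$Z = -69$ ($Z = -9 + 3 \left(-20\right) = -9 - 60 = -69$)
$X{\left(t \right)} = - \frac{50}{3}$ ($X{\left(t \right)} = - \frac{\left(5 + 5\right)^{2}}{6} = - \frac{10^{2}}{6} = \left(- \frac{1}{6}\right) 100 = - \frac{50}{3}$)
$v{\left(P \right)} = 1$ ($v{\left(P \right)} = \frac{2 P}{2 P} = 2 P \frac{1}{2 P} = 1$)
$B{\left(S,U \right)} = -100$ ($B{\left(S,U \right)} = 6 \left(- \frac{50}{3}\right) = -100$)
$\frac{1}{v{\left(-11 \right)} + B{\left(-24,Z \right)}} = \frac{1}{1 - 100} = \frac{1}{-99} = - \frac{1}{99}$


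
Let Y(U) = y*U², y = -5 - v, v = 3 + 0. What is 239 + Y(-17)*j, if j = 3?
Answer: -6697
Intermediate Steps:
v = 3
y = -8 (y = -5 - 1*3 = -5 - 3 = -8)
Y(U) = -8*U²
239 + Y(-17)*j = 239 - 8*(-17)²*3 = 239 - 8*289*3 = 239 - 2312*3 = 239 - 6936 = -6697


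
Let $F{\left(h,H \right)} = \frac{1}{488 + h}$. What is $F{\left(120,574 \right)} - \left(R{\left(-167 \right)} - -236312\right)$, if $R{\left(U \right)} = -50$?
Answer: $- \frac{143647295}{608} \approx -2.3626 \cdot 10^{5}$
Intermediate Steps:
$F{\left(120,574 \right)} - \left(R{\left(-167 \right)} - -236312\right) = \frac{1}{488 + 120} - \left(-50 - -236312\right) = \frac{1}{608} - \left(-50 + 236312\right) = \frac{1}{608} - 236262 = - \frac{143647295}{608}$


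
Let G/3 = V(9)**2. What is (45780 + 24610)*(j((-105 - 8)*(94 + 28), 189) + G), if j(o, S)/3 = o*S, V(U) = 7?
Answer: -550204490850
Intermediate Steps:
j(o, S) = 3*S*o (j(o, S) = 3*(o*S) = 3*(S*o) = 3*S*o)
G = 147 (G = 3*7**2 = 3*49 = 147)
(45780 + 24610)*(j((-105 - 8)*(94 + 28), 189) + G) = (45780 + 24610)*(3*189*((-105 - 8)*(94 + 28)) + 147) = 70390*(3*189*(-113*122) + 147) = 70390*(3*189*(-13786) + 147) = 70390*(-7816662 + 147) = 70390*(-7816515) = -550204490850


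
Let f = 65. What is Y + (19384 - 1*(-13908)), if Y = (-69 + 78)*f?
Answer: 33877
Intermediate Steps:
Y = 585 (Y = (-69 + 78)*65 = 9*65 = 585)
Y + (19384 - 1*(-13908)) = 585 + (19384 - 1*(-13908)) = 585 + (19384 + 13908) = 585 + 33292 = 33877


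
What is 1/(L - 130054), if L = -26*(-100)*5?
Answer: -1/117054 ≈ -8.5431e-6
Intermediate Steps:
L = 13000 (L = 2600*5 = 13000)
1/(L - 130054) = 1/(13000 - 130054) = 1/(-117054) = -1/117054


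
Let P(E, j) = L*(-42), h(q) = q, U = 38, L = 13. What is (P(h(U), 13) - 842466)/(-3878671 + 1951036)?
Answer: 281004/642545 ≈ 0.43733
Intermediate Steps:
P(E, j) = -546 (P(E, j) = 13*(-42) = -546)
(P(h(U), 13) - 842466)/(-3878671 + 1951036) = (-546 - 842466)/(-3878671 + 1951036) = -843012/(-1927635) = -843012*(-1/1927635) = 281004/642545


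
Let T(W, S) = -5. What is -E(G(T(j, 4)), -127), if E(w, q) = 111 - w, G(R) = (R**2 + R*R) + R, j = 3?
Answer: -66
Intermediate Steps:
G(R) = R + 2*R**2 (G(R) = (R**2 + R**2) + R = 2*R**2 + R = R + 2*R**2)
-E(G(T(j, 4)), -127) = -(111 - (-5)*(1 + 2*(-5))) = -(111 - (-5)*(1 - 10)) = -(111 - (-5)*(-9)) = -(111 - 1*45) = -(111 - 45) = -1*66 = -66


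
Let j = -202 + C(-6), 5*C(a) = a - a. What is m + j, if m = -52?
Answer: -254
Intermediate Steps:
C(a) = 0 (C(a) = (a - a)/5 = (⅕)*0 = 0)
j = -202 (j = -202 + 0 = -202)
m + j = -52 - 202 = -254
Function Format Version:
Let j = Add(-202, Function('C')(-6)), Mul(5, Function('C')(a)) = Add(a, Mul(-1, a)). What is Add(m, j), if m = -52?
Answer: -254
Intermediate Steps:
Function('C')(a) = 0 (Function('C')(a) = Mul(Rational(1, 5), Add(a, Mul(-1, a))) = Mul(Rational(1, 5), 0) = 0)
j = -202 (j = Add(-202, 0) = -202)
Add(m, j) = Add(-52, -202) = -254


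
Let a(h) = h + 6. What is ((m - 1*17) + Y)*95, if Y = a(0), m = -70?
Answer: -7695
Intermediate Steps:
a(h) = 6 + h
Y = 6 (Y = 6 + 0 = 6)
((m - 1*17) + Y)*95 = ((-70 - 1*17) + 6)*95 = ((-70 - 17) + 6)*95 = (-87 + 6)*95 = -81*95 = -7695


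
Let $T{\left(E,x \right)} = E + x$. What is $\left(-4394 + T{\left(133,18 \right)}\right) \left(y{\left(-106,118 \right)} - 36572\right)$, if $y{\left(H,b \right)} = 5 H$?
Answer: $157423786$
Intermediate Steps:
$\left(-4394 + T{\left(133,18 \right)}\right) \left(y{\left(-106,118 \right)} - 36572\right) = \left(-4394 + \left(133 + 18\right)\right) \left(5 \left(-106\right) - 36572\right) = \left(-4394 + 151\right) \left(-530 - 36572\right) = \left(-4243\right) \left(-37102\right) = 157423786$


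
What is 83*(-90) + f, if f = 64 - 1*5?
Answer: -7411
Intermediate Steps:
f = 59 (f = 64 - 5 = 59)
83*(-90) + f = 83*(-90) + 59 = -7470 + 59 = -7411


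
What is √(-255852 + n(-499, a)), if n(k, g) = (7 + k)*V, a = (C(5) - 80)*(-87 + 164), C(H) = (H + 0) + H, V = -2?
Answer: 2*I*√63717 ≈ 504.84*I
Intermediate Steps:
C(H) = 2*H (C(H) = H + H = 2*H)
a = -5390 (a = (2*5 - 80)*(-87 + 164) = (10 - 80)*77 = -70*77 = -5390)
n(k, g) = -14 - 2*k (n(k, g) = (7 + k)*(-2) = -14 - 2*k)
√(-255852 + n(-499, a)) = √(-255852 + (-14 - 2*(-499))) = √(-255852 + (-14 + 998)) = √(-255852 + 984) = √(-254868) = 2*I*√63717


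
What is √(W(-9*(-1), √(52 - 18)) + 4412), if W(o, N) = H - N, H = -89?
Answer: √(4323 - √34) ≈ 65.705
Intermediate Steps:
W(o, N) = -89 - N
√(W(-9*(-1), √(52 - 18)) + 4412) = √((-89 - √(52 - 18)) + 4412) = √((-89 - √34) + 4412) = √(4323 - √34)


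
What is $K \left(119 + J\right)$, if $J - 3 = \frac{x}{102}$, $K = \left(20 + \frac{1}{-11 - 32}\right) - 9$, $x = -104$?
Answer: $\frac{2912240}{2193} \approx 1328.0$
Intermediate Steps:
$K = \frac{472}{43}$ ($K = \left(20 + \frac{1}{-43}\right) - 9 = \left(20 - \frac{1}{43}\right) - 9 = \frac{859}{43} - 9 = \frac{472}{43} \approx 10.977$)
$J = \frac{101}{51}$ ($J = 3 - \frac{104}{102} = 3 - \frac{52}{51} = \frac{101}{51} \approx 1.9804$)
$K \left(119 + J\right) = \frac{472 \left(119 + \frac{101}{51}\right)}{43} = \frac{472}{43} \cdot \frac{6170}{51} = \frac{2912240}{2193}$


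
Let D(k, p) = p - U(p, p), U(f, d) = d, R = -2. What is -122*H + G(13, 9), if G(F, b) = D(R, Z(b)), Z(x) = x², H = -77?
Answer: 9394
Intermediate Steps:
D(k, p) = 0 (D(k, p) = p - p = 0)
G(F, b) = 0
-122*H + G(13, 9) = -122*(-77) + 0 = 9394 + 0 = 9394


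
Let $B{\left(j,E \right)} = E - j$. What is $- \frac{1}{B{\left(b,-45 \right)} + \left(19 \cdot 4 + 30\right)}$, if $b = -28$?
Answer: $- \frac{1}{89} \approx -0.011236$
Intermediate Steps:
$- \frac{1}{B{\left(b,-45 \right)} + \left(19 \cdot 4 + 30\right)} = - \frac{1}{\left(-45 - -28\right) + \left(19 \cdot 4 + 30\right)} = - \frac{1}{\left(-45 + 28\right) + \left(76 + 30\right)} = - \frac{1}{-17 + 106} = - \frac{1}{89}$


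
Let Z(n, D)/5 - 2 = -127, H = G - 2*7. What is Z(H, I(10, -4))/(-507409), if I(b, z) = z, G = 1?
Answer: 625/507409 ≈ 0.0012317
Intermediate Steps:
H = -13 (H = 1 - 2*7 = 1 - 14 = -13)
Z(n, D) = -625 (Z(n, D) = 10 + 5*(-127) = 10 - 635 = -625)
Z(H, I(10, -4))/(-507409) = -625/(-507409) = -625*(-1/507409) = 625/507409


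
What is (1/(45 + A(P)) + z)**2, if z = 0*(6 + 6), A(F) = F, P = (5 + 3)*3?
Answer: 1/4761 ≈ 0.00021004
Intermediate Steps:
P = 24 (P = 8*3 = 24)
z = 0 (z = 0*12 = 0)
(1/(45 + A(P)) + z)**2 = (1/(45 + 24) + 0)**2 = (1/69 + 0)**2 = (1/69)**2 = 1/4761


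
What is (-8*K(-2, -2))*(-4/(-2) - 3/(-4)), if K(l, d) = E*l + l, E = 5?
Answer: 264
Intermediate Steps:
K(l, d) = 6*l (K(l, d) = 5*l + l = 6*l)
(-8*K(-2, -2))*(-4/(-2) - 3/(-4)) = (-48*(-2))*(-4/(-2) - 3/(-4)) = (-8*(-12))*(-4*(-½) - 3*(-¼)) = 96*(2 + ¾) = 96*(11/4) = 264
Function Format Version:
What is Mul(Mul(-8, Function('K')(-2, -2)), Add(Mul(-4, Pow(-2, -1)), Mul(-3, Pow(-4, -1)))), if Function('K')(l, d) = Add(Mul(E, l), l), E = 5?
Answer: 264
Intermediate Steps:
Function('K')(l, d) = Mul(6, l) (Function('K')(l, d) = Add(Mul(5, l), l) = Mul(6, l))
Mul(Mul(-8, Function('K')(-2, -2)), Add(Mul(-4, Pow(-2, -1)), Mul(-3, Pow(-4, -1)))) = Mul(Mul(-8, Mul(6, -2)), Add(Mul(-4, Pow(-2, -1)), Mul(-3, Pow(-4, -1)))) = Mul(Mul(-8, -12), Add(Mul(-4, Rational(-1, 2)), Mul(-3, Rational(-1, 4)))) = Mul(96, Add(2, Rational(3, 4))) = Mul(96, Rational(11, 4)) = 264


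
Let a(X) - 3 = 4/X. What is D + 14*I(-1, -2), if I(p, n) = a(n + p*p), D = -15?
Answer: -29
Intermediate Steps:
a(X) = 3 + 4/X
I(p, n) = 3 + 4/(n + p**2) (I(p, n) = 3 + 4/(n + p*p) = 3 + 4/(n + p**2))
D + 14*I(-1, -2) = -15 + 14*(3 + 4/(-2 + (-1)**2)) = -15 + 14*(3 + 4/(-2 + 1)) = -15 + 14*(3 + 4/(-1)) = -15 + 14*(3 + 4*(-1)) = -15 + 14*(3 - 4) = -15 + 14*(-1) = -15 - 14 = -29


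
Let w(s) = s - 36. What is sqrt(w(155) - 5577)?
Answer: I*sqrt(5458) ≈ 73.878*I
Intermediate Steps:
w(s) = -36 + s
sqrt(w(155) - 5577) = sqrt((-36 + 155) - 5577) = sqrt(119 - 5577) = sqrt(-5458) = I*sqrt(5458)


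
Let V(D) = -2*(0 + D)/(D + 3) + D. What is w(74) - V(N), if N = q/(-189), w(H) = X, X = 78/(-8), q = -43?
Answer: -2268107/230580 ≈ -9.8365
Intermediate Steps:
X = -39/4 (X = 78*(-1/8) = -39/4 ≈ -9.7500)
w(H) = -39/4
N = 43/189 (N = -43/(-189) = -43*(-1/189) = 43/189 ≈ 0.22751)
V(D) = D - 2*D/(3 + D) (V(D) = -2*D/(3 + D) + D = D - 2*D/(3 + D))
w(74) - V(N) = -39/4 - 43*(1 + 43/189)/(189*(3 + 43/189)) = -39/4 - 43*232/(189*610/189*189) = -39/4 - 43*189*232/(189*610*189) = -39/4 - 1*4988/57645 = -39/4 - 4988/57645 = -2268107/230580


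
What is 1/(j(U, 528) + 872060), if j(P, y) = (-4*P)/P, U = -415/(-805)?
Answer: 1/872056 ≈ 1.1467e-6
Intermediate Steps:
U = 83/161 (U = -415*(-1/805) = 83/161 ≈ 0.51553)
j(P, y) = -4
1/(j(U, 528) + 872060) = 1/(-4 + 872060) = 1/872056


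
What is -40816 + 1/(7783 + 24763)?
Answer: -1328397535/32546 ≈ -40816.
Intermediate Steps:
-40816 + 1/(7783 + 24763) = -40816 + 1/32546 = -1328397535/32546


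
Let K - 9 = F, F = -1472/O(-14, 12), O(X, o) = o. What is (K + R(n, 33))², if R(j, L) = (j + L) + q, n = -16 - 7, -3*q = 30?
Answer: 116281/9 ≈ 12920.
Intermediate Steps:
q = -10 (q = -⅓*30 = -10)
n = -23
R(j, L) = -10 + L + j (R(j, L) = (j + L) - 10 = (L + j) - 10 = -10 + L + j)
F = -368/3 (F = -1472/12 = -1472*1/12 = -368/3 ≈ -122.67)
K = -341/3 (K = 9 - 368/3 = -341/3 ≈ -113.67)
(K + R(n, 33))² = (-341/3 + (-10 + 33 - 23))² = (-341/3 + 0)² = (-341/3)² = 116281/9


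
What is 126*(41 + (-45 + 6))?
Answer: 252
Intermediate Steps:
126*(41 + (-45 + 6)) = 126*(41 - 39) = 126*2 = 252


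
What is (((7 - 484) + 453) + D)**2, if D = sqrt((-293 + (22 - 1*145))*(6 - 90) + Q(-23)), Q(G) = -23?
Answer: (-24 + sqrt(34921))**2 ≈ 26527.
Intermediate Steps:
D = sqrt(34921) (D = sqrt((-293 + (22 - 1*145))*(6 - 90) - 23) = sqrt((-293 + (22 - 145))*(-84) - 23) = sqrt((-293 - 123)*(-84) - 23) = sqrt(-416*(-84) - 23) = sqrt(34944 - 23) = sqrt(34921) ≈ 186.87)
(((7 - 484) + 453) + D)**2 = (((7 - 484) + 453) + sqrt(34921))**2 = ((-477 + 453) + sqrt(34921))**2 = (-24 + sqrt(34921))**2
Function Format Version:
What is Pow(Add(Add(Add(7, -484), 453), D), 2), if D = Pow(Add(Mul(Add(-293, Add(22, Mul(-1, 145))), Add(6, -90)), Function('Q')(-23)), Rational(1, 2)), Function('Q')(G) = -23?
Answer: Pow(Add(-24, Pow(34921, Rational(1, 2))), 2) ≈ 26527.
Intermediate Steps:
D = Pow(34921, Rational(1, 2)) (D = Pow(Add(Mul(Add(-293, Add(22, Mul(-1, 145))), Add(6, -90)), -23), Rational(1, 2)) = Pow(Add(Mul(Add(-293, Add(22, -145)), -84), -23), Rational(1, 2)) = Pow(Add(Mul(Add(-293, -123), -84), -23), Rational(1, 2)) = Pow(Add(Mul(-416, -84), -23), Rational(1, 2)) = Pow(Add(34944, -23), Rational(1, 2)) = Pow(34921, Rational(1, 2)) ≈ 186.87)
Pow(Add(Add(Add(7, -484), 453), D), 2) = Pow(Add(Add(Add(7, -484), 453), Pow(34921, Rational(1, 2))), 2) = Pow(Add(Add(-477, 453), Pow(34921, Rational(1, 2))), 2) = Pow(Add(-24, Pow(34921, Rational(1, 2))), 2)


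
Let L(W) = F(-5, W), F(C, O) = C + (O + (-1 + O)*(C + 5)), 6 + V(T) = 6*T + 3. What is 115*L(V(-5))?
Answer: -4370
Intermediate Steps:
V(T) = -3 + 6*T (V(T) = -6 + (6*T + 3) = -6 + (3 + 6*T) = -3 + 6*T)
F(C, O) = C + O + (-1 + O)*(5 + C) (F(C, O) = C + (O + (-1 + O)*(5 + C)) = C + O + (-1 + O)*(5 + C))
L(W) = -5 + W (L(W) = -5 + 6*W - 5*W = -5 + W)
115*L(V(-5)) = 115*(-5 + (-3 + 6*(-5))) = 115*(-5 + (-3 - 30)) = 115*(-5 - 33) = 115*(-38) = -4370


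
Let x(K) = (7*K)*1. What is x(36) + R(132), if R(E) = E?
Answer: 384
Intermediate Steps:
x(K) = 7*K
x(36) + R(132) = 7*36 + 132 = 252 + 132 = 384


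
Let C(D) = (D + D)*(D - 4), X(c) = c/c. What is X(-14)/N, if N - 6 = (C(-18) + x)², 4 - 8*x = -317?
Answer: 64/44316033 ≈ 1.4442e-6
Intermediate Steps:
X(c) = 1
C(D) = 2*D*(-4 + D) (C(D) = (2*D)*(-4 + D) = 2*D*(-4 + D))
x = 321/8 (x = ½ - ⅛*(-317) = ½ + 317/8 = 321/8 ≈ 40.125)
N = 44316033/64 (N = 6 + (2*(-18)*(-4 - 18) + 321/8)² = 6 + (2*(-18)*(-22) + 321/8)² = 6 + (792 + 321/8)² = 6 + (6657/8)² = 6 + 44315649/64 = 44316033/64 ≈ 6.9244e+5)
X(-14)/N = 1/(44316033/64) = 1*(64/44316033) = 64/44316033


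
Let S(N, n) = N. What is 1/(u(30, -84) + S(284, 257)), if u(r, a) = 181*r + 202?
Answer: 1/5916 ≈ 0.00016903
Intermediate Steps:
u(r, a) = 202 + 181*r
1/(u(30, -84) + S(284, 257)) = 1/((202 + 181*30) + 284) = 1/((202 + 5430) + 284) = 1/(5632 + 284) = 1/5916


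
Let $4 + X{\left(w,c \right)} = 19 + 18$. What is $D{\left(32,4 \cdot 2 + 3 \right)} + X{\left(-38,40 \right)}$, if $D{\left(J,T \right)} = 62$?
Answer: $95$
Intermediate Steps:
$X{\left(w,c \right)} = 33$ ($X{\left(w,c \right)} = -4 + \left(19 + 18\right) = -4 + 37 = 33$)
$D{\left(32,4 \cdot 2 + 3 \right)} + X{\left(-38,40 \right)} = 62 + 33 = 95$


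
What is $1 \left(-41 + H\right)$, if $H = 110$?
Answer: $69$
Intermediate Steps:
$1 \left(-41 + H\right) = 1 \left(-41 + 110\right) = 1 \cdot 69 = 69$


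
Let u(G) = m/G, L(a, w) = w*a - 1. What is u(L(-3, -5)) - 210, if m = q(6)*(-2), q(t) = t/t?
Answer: -1471/7 ≈ -210.14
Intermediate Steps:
q(t) = 1
m = -2 (m = 1*(-2) = -2)
L(a, w) = -1 + a*w (L(a, w) = a*w - 1 = -1 + a*w)
u(G) = -2/G
u(L(-3, -5)) - 210 = -2/(-1 - 3*(-5)) - 210 = -2/(-1 + 15) - 210 = -2/14 - 210 = -2*1/14 - 210 = -⅐ - 210 = -1471/7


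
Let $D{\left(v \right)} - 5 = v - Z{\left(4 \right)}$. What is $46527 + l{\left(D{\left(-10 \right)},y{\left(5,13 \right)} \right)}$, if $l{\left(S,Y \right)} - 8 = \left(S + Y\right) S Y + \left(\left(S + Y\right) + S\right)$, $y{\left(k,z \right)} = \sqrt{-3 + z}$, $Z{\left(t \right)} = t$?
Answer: $46427 + 82 \sqrt{10} \approx 46686.0$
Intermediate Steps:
$D{\left(v \right)} = 1 + v$ ($D{\left(v \right)} = 5 + \left(v - 4\right) = 5 + \left(-4 + v\right) = 1 + v$)
$l{\left(S,Y \right)} = 8 + Y + 2 S + S Y \left(S + Y\right)$ ($l{\left(S,Y \right)} = 8 + \left(\left(S + Y\right) S Y + \left(\left(S + Y\right) + S\right)\right) = 8 + \left(S \left(S + Y\right) Y + \left(Y + 2 S\right)\right) = 8 + \left(S Y \left(S + Y\right) + \left(Y + 2 S\right)\right) = 8 + \left(Y + 2 S + S Y \left(S + Y\right)\right) = 8 + Y + 2 S + S Y \left(S + Y\right)$)
$46527 + l{\left(D{\left(-10 \right)},y{\left(5,13 \right)} \right)} = 46527 + \left(8 + \sqrt{-3 + 13} + 2 \left(1 - 10\right) + \left(1 - 10\right) \left(\sqrt{-3 + 13}\right)^{2} + \sqrt{-3 + 13} \left(1 - 10\right)^{2}\right) = 46527 + \left(8 + \sqrt{10} + 2 \left(-9\right) - 9 \left(\sqrt{10}\right)^{2} + \sqrt{10} \left(-9\right)^{2}\right) = 46527 + \left(8 + \sqrt{10} - 18 - 90 + \sqrt{10} \cdot 81\right) = 46527 + \left(8 + \sqrt{10} - 18 - 90 + 81 \sqrt{10}\right) = 46527 - \left(100 - 82 \sqrt{10}\right) = 46427 + 82 \sqrt{10}$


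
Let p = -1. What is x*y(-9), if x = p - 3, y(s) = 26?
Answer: -104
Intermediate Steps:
x = -4 (x = -1 - 3 = -4)
x*y(-9) = -4*26 = -104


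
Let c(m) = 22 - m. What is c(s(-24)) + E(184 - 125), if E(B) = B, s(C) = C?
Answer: 105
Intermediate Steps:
c(s(-24)) + E(184 - 125) = (22 - 1*(-24)) + (184 - 125) = (22 + 24) + 59 = 46 + 59 = 105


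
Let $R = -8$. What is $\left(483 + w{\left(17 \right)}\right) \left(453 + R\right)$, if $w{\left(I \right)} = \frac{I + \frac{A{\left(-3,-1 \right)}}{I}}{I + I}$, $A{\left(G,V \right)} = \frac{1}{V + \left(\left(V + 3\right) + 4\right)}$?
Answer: $\frac{62180562}{289} \approx 2.1516 \cdot 10^{5}$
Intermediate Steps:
$A{\left(G,V \right)} = \frac{1}{7 + 2 V}$ ($A{\left(G,V \right)} = \frac{1}{V + \left(\left(3 + V\right) + 4\right)} = \frac{1}{V + \left(7 + V\right)} = \frac{1}{7 + 2 V}$)
$w{\left(I \right)} = \frac{I + \frac{1}{5 I}}{2 I}$ ($w{\left(I \right)} = \frac{I + \frac{1}{\left(7 + 2 \left(-1\right)\right) I}}{I + I} = \frac{I + \frac{1}{\left(7 - 2\right) I}}{2 I} = \left(I + \frac{1}{5 I}\right) \frac{1}{2 I} = \frac{I + \frac{1}{5 I}}{2 I}$)
$\left(483 + w{\left(17 \right)}\right) \left(453 + R\right) = \left(483 + \left(\frac{1}{2} + \frac{1}{10 \cdot 289}\right)\right) \left(453 - 8\right) = \left(483 + \left(\frac{1}{2} + \frac{1}{10} \cdot \frac{1}{289}\right)\right) 445 = \left(483 + \left(\frac{1}{2} + \frac{1}{2890}\right)\right) 445 = \left(483 + \frac{723}{1445}\right) 445 = \frac{698658}{1445} \cdot 445 = \frac{62180562}{289}$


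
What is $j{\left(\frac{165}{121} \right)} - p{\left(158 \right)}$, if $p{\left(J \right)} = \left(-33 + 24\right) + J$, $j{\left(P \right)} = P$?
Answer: $- \frac{1624}{11} \approx -147.64$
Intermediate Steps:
$p{\left(J \right)} = -9 + J$
$j{\left(\frac{165}{121} \right)} - p{\left(158 \right)} = \frac{165}{121} - \left(-9 + 158\right) = 165 \cdot \frac{1}{121} - 149 = \frac{15}{11} - 149 = - \frac{1624}{11}$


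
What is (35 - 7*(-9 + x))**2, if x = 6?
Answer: 3136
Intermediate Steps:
(35 - 7*(-9 + x))**2 = (35 - 7*(-9 + 6))**2 = (35 - 7*(-3))**2 = (35 + 21)**2 = 56**2 = 3136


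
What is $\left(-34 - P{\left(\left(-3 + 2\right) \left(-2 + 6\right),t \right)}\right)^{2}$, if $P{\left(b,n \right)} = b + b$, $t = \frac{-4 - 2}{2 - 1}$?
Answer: $676$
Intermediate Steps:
$t = -6$ ($t = - \frac{6}{1} = \left(-6\right) 1 = -6$)
$P{\left(b,n \right)} = 2 b$
$\left(-34 - P{\left(\left(-3 + 2\right) \left(-2 + 6\right),t \right)}\right)^{2} = \left(-34 - 2 \left(-3 + 2\right) \left(-2 + 6\right)\right)^{2} = \left(-34 - 2 \left(\left(-1\right) 4\right)\right)^{2} = \left(-34 - 2 \left(-4\right)\right)^{2} = \left(-34 - -8\right)^{2} = \left(-34 + 8\right)^{2} = \left(-26\right)^{2} = 676$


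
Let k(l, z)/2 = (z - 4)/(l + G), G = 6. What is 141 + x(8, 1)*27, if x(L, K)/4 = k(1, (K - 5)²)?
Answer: 3579/7 ≈ 511.29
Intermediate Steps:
k(l, z) = 2*(-4 + z)/(6 + l) (k(l, z) = 2*((z - 4)/(l + 6)) = 2*((-4 + z)/(6 + l)) = 2*(-4 + z)/(6 + l))
x(L, K) = -32/7 + 8*(-5 + K)²/7 (x(L, K) = 4*(2*(-4 + (K - 5)²)/(6 + 1)) = 4*(2*(-4 + (-5 + K)²)/7) = 4*(2*(⅐)*(-4 + (-5 + K)²)) = 4*(-8/7 + 2*(-5 + K)²/7) = -32/7 + 8*(-5 + K)²/7)
141 + x(8, 1)*27 = 141 + (-32/7 + 8*(-5 + 1)²/7)*27 = 141 + (-32/7 + (8/7)*(-4)²)*27 = 141 + (-32/7 + (8/7)*16)*27 = 141 + (-32/7 + 128/7)*27 = 141 + (96/7)*27 = 141 + 2592/7 = 3579/7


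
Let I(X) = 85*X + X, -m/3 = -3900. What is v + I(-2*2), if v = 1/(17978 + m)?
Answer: -10209231/29678 ≈ -344.00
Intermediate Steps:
m = 11700 (m = -3*(-3900) = 11700)
v = 1/29678 (v = 1/(17978 + 11700) = 1/29678 ≈ 3.3695e-5)
I(X) = 86*X
v + I(-2*2) = 1/29678 + 86*(-2*2) = 1/29678 + 86*(-4) = 1/29678 - 344 = -10209231/29678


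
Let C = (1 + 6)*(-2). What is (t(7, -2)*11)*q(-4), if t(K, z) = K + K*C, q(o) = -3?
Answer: 3003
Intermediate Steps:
C = -14 (C = 7*(-2) = -14)
t(K, z) = -13*K (t(K, z) = K + K*(-14) = K - 14*K = -13*K)
(t(7, -2)*11)*q(-4) = (-13*7*11)*(-3) = -91*11*(-3) = -1001*(-3) = 3003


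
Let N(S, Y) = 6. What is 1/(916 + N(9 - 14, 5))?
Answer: 1/922 ≈ 0.0010846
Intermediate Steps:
1/(916 + N(9 - 14, 5)) = 1/(916 + 6) = 1/922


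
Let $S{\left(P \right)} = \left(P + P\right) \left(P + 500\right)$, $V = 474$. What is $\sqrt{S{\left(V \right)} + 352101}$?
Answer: $3 \sqrt{141717} \approx 1129.4$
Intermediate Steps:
$S{\left(P \right)} = 2 P \left(500 + P\right)$
$\sqrt{S{\left(V \right)} + 352101} = \sqrt{2 \cdot 474 \left(500 + 474\right) + 352101} = \sqrt{2 \cdot 474 \cdot 974 + 352101} = \sqrt{923352 + 352101} = \sqrt{1275453} = 3 \sqrt{141717}$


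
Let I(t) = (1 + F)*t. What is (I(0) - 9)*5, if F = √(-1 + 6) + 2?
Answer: -45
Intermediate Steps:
F = 2 + √5 (F = √5 + 2 = 2 + √5 ≈ 4.2361)
I(t) = t*(3 + √5) (I(t) = (1 + (2 + √5))*t = (3 + √5)*t = t*(3 + √5))
(I(0) - 9)*5 = (0*(3 + √5) - 9)*5 = (0 - 9)*5 = -9*5 = -45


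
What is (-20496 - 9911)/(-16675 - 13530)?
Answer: 30407/30205 ≈ 1.0067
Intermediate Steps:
(-20496 - 9911)/(-16675 - 13530) = -30407/(-30205) = -30407*(-1/30205) = 30407/30205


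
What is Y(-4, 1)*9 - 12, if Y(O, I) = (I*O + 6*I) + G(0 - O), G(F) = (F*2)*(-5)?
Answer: -354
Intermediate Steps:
G(F) = -10*F (G(F) = (2*F)*(-5) = -10*F)
Y(O, I) = 6*I + 10*O + I*O (Y(O, I) = (I*O + 6*I) - 10*(0 - O) = (6*I + I*O) - (-10)*O = (6*I + I*O) + 10*O = 6*I + 10*O + I*O)
Y(-4, 1)*9 - 12 = (6*1 + 10*(-4) + 1*(-4))*9 - 12 = (6 - 40 - 4)*9 - 12 = -38*9 - 12 = -342 - 12 = -354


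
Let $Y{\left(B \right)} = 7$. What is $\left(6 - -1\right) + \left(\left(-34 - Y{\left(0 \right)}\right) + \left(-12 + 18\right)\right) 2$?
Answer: $-63$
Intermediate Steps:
$\left(6 - -1\right) + \left(\left(-34 - Y{\left(0 \right)}\right) + \left(-12 + 18\right)\right) 2 = \left(6 - -1\right) + \left(\left(-34 - 7\right) + \left(-12 + 18\right)\right) 2 = \left(6 + 1\right) + \left(\left(-34 - 7\right) + 6\right) 2 = 7 + \left(-41 + 6\right) 2 = 7 - 70 = -63$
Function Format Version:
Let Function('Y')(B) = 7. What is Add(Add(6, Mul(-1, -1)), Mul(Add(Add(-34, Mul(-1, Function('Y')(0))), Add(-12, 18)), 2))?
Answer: -63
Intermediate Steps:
Add(Add(6, Mul(-1, -1)), Mul(Add(Add(-34, Mul(-1, Function('Y')(0))), Add(-12, 18)), 2)) = Add(Add(6, Mul(-1, -1)), Mul(Add(Add(-34, Mul(-1, 7)), Add(-12, 18)), 2)) = Add(Add(6, 1), Mul(Add(Add(-34, -7), 6), 2)) = Add(7, Mul(Add(-41, 6), 2)) = Add(7, Mul(-35, 2)) = Add(7, -70) = -63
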